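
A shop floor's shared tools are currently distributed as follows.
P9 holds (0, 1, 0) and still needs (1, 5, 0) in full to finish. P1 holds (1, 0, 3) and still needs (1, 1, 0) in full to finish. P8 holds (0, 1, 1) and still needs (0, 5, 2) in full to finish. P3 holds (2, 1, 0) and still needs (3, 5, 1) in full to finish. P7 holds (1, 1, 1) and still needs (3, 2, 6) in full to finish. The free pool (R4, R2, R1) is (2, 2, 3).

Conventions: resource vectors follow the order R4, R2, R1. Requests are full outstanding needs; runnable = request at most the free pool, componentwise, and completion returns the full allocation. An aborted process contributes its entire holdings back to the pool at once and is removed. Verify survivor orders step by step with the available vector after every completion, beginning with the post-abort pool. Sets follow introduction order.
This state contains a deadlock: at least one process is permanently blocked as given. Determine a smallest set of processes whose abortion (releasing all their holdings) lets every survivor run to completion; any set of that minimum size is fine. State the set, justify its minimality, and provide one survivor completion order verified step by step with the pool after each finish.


Minimum abort set: P9 and P8.
Key observation: no ordering could ever have run P3 before the abort of P9 and P8; with (0, 2, 1) back in the pool it fits at step 3.
Minimality, checking each single-abort alternative: P9 alone leaves P8 blocked (short on R2); P1 alone leaves P9 blocked (short on R2); P8 alone leaves P9 blocked (short on R2); P3 alone leaves P9 blocked (short on R2); P7 alone leaves P9 blocked (short on R2).
The survivors complete as P1, P7, P3. Verifying each step (starting from the post-abort pool):
  pool = (2, 4, 4)
  P1: need (1, 1, 0) fits (2, 4, 4); releases (1, 0, 3), pool now (3, 4, 7)
  P7: need (3, 2, 6) fits (3, 4, 7); releases (1, 1, 1), pool now (4, 5, 8)
  P3: need (3, 5, 1) fits (4, 5, 8); releases (2, 1, 0), pool now (6, 6, 8)


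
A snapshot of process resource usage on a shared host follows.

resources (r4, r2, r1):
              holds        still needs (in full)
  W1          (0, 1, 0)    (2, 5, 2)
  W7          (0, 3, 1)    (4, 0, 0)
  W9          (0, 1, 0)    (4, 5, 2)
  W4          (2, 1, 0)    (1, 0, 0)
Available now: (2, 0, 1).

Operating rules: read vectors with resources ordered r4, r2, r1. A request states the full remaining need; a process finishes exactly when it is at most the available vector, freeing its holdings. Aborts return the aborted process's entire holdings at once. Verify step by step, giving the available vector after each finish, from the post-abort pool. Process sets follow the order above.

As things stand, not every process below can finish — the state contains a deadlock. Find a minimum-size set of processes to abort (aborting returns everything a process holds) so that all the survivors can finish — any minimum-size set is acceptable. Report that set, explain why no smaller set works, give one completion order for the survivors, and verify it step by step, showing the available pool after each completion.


The answer: abort W9.
Key observation: before aborting W9, W1 was permanently blocked — no order could ever run it; afterwards it completes at step 3.
Why nothing smaller works: aborting no one leaves the state deadlocked as given.
One survivor order: W4, W7, W1. Check, step by step (post-abort pool first):
  pool = (2, 1, 1)
  run W4 (needs (1, 0, 0), free (2, 1, 1)); after release of (2, 1, 0) the pool is (4, 2, 1)
  run W7 (needs (4, 0, 0), free (4, 2, 1)); after release of (0, 3, 1) the pool is (4, 5, 2)
  run W1 (needs (2, 5, 2), free (4, 5, 2)); after release of (0, 1, 0) the pool is (4, 6, 2)


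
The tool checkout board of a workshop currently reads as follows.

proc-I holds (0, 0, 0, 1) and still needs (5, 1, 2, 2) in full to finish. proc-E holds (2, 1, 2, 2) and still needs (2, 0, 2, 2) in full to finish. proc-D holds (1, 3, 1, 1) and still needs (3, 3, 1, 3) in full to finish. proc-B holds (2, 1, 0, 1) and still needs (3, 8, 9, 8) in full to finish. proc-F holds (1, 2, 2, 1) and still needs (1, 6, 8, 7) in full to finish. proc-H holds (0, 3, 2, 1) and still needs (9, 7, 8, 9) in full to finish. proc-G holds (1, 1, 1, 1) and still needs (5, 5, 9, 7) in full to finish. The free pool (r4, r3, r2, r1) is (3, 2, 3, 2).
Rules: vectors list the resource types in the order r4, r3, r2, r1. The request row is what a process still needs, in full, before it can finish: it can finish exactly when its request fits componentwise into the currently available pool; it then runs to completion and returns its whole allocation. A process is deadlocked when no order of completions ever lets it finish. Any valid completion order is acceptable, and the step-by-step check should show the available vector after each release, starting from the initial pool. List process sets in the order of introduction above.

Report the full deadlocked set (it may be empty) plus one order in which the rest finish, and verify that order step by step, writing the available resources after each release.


Deadlocked set: proc-B, proc-F, proc-H and proc-G.
Key observation: even finishing proc-E, proc-D, proc-I leaves just (6, 6, 6, 6) free — too little r2 for any of the remaining processes.
The rest can finish in the order proc-E, proc-D, proc-I. Step-by-step check:
  pool = (3, 2, 3, 2)
  proc-E: need (2, 0, 2, 2) fits (3, 2, 3, 2); releases (2, 1, 2, 2), pool now (5, 3, 5, 4)
  proc-D: need (3, 3, 1, 3) fits (5, 3, 5, 4); releases (1, 3, 1, 1), pool now (6, 6, 6, 5)
  proc-I: need (5, 1, 2, 2) fits (6, 6, 6, 5); releases (0, 0, 0, 1), pool now (6, 6, 6, 6)
The blocked processes can never fit:
  blocked: proc-B wants (3, 8, 9, 8), pool (6, 6, 6, 6) — not enough r3, r2 and r1
  blocked: proc-F wants (1, 6, 8, 7), pool (6, 6, 6, 6) — not enough r2 and r1
  blocked: proc-H wants (9, 7, 8, 9), pool (6, 6, 6, 6) — not enough r4, r3, r2 and r1
  blocked: proc-G wants (5, 5, 9, 7), pool (6, 6, 6, 6) — not enough r2 and r1


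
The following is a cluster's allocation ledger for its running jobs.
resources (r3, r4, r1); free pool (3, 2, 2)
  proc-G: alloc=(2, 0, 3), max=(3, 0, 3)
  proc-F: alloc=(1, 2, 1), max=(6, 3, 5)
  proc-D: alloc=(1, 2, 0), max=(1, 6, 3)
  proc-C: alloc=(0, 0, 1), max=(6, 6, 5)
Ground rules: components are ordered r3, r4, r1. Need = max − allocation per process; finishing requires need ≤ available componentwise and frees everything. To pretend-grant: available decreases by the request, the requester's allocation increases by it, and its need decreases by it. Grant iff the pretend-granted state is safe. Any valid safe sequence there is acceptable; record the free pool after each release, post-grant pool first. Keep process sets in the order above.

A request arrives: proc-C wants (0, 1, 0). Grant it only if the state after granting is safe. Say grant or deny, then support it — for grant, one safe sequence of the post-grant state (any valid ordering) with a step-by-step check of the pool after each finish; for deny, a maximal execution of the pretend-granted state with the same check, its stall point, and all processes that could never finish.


DENY: after the grant no complete ordering would exist.
Key observation: after proc-G, proc-F complete, (6, 3, 6) is the best the pool ever gets, yet each leftover process wants more r4.
Pretend the grant happened; the run proc-G, proc-F goes as far as possible. Walking it through:
  pool = (3, 1, 2)
  proc-G needs (1, 0, 0) <= (3, 1, 2) -> finishes; pool += (2, 0, 3) = (5, 1, 5)
  proc-F needs (5, 1, 4) <= (5, 1, 5) -> finishes; pool += (1, 2, 1) = (6, 3, 6)
  proc-D still needs (0, 4, 3) but only (6, 3, 6) is free — short on r4
  proc-C still needs (6, 5, 4) but only (6, 3, 6) is free — short on r4
Had the request been granted, proc-D and proc-C could never finish.


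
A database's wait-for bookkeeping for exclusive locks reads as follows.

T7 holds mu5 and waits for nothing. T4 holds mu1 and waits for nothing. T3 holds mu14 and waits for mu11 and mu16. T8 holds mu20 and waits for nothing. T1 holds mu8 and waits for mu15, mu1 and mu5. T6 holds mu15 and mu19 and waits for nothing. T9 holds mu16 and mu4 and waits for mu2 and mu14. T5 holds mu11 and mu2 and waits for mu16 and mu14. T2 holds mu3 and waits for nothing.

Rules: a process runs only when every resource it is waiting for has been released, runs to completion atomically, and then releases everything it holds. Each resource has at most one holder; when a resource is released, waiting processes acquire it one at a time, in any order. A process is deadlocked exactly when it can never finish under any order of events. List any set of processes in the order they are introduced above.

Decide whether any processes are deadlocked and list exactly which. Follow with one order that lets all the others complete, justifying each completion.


Deadlocked set: T3, T9 and T5.
Key observation: the cycle T3 -> T9 -> T3 can never break — each member waits on the next; T5 is caught in further circular waits.
A valid finishing order for the others: T7, T8, T6, T4, T1, T2.
Step-by-step check:
  T7 waits on nothing -> runs at once and releases mu5
  T8 waits on nothing -> runs at once and releases mu20
  T6 waits on nothing -> runs at once and releases mu15 and mu19
  T4 waits on nothing -> runs at once and releases mu1
  run T1 (all its waits — mu15, mu1 and mu5 — are resolved); releases mu8
  T2 waits on nothing -> runs at once and releases mu3


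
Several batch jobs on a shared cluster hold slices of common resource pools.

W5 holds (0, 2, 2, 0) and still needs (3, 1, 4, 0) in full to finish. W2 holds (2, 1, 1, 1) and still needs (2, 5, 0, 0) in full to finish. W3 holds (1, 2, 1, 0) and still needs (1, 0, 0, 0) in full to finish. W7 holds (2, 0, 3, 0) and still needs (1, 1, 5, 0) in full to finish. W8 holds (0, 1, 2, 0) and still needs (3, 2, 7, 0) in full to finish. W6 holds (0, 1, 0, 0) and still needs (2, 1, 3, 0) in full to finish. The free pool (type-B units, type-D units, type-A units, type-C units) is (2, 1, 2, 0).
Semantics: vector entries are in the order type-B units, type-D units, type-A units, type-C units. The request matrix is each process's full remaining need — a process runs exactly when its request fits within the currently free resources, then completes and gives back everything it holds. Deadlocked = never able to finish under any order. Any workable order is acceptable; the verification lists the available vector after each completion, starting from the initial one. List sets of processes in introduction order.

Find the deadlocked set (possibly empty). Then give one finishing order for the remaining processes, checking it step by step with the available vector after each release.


The deadlocked set is W5, W2, W7 and W8.
Key observation: after W3, W6 the pool peaks at (3, 4, 3, 0), and each blocked process is short somewhere: W5 on type-A units; W2 on type-D units; W7 on type-A units; W8 on type-A units.
A valid finishing order for the others: W3, W6. Check, step by step:
  pool = (2, 1, 2, 0)
  W3: need (1, 0, 0, 0) fits (2, 1, 2, 0); releases (1, 2, 1, 0), pool now (3, 3, 3, 0)
  W6: need (2, 1, 3, 0) fits (3, 3, 3, 0); releases (0, 1, 0, 0), pool now (3, 4, 3, 0)
The blocked processes can never fit:
  W5 cannot run: need (3, 1, 4, 0) vs free (3, 4, 3, 0) (insufficient type-A units)
  W2 cannot run: need (2, 5, 0, 0) vs free (3, 4, 3, 0) (insufficient type-D units)
  W7 cannot run: need (1, 1, 5, 0) vs free (3, 4, 3, 0) (insufficient type-A units)
  W8 cannot run: need (3, 2, 7, 0) vs free (3, 4, 3, 0) (insufficient type-A units)


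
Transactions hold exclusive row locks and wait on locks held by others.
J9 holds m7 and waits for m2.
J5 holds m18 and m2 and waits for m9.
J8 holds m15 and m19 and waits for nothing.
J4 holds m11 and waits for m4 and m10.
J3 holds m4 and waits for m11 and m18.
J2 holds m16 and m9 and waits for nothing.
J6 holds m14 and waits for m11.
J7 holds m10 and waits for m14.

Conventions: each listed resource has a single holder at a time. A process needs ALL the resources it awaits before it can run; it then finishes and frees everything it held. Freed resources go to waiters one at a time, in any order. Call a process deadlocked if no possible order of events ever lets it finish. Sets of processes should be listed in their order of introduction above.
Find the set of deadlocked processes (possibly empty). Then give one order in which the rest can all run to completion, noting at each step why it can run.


Deadlocked set: J4, J3, J6 and J7.
Key observation: the wait chain closes on itself along J4 -> J3 -> J4; J6 and J7 are caught in further circular waits.
A valid finishing order for the others: J2, J8, J5, J9.
Verifying each step:
  J2 waits on nothing -> runs at once and releases m16 and m9
  J8 waits on nothing -> runs at once and releases m15 and m19
  J5 waits on m9 — all released -> runs and releases m18 and m2
  J9 waits on m2 — all released -> runs and releases m7


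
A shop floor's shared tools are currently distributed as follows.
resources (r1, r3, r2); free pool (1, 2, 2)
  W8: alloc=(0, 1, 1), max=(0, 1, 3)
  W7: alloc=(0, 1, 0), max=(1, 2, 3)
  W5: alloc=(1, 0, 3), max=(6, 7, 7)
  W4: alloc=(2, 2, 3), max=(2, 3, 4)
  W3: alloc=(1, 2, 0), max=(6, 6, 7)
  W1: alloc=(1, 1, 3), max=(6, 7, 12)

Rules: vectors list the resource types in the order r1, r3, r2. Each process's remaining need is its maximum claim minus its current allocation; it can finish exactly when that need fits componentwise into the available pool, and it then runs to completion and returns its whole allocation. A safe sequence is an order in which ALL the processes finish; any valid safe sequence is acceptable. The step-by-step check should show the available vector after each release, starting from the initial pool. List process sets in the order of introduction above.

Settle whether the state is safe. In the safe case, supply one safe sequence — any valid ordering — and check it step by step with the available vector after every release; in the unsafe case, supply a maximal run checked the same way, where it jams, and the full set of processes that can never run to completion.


UNSAFE — no complete ordering exists.
Key observation: once W8, W4, W7 finish, the pool peaks at (3, 6, 6) — and every remaining process still needs more r1 than that.
The run W8, W4, W7 cannot be extended any further. Walking it through:
  pool = (1, 2, 2)
  W8: need (0, 0, 2) fits (1, 2, 2); releases (0, 1, 1), pool now (1, 3, 3)
  W4: need (0, 1, 1) fits (1, 3, 3); releases (2, 2, 3), pool now (3, 5, 6)
  W7: need (1, 1, 3) fits (3, 5, 6); releases (0, 1, 0), pool now (3, 6, 6)
  W5 cannot run: need (5, 7, 4) vs free (3, 6, 6) (insufficient r1 and r3)
  W3 cannot run: need (5, 4, 7) vs free (3, 6, 6) (insufficient r1 and r2)
  W1 cannot run: need (5, 6, 9) vs free (3, 6, 6) (insufficient r1 and r2)
Processes that can never finish: W5, W3 and W1.


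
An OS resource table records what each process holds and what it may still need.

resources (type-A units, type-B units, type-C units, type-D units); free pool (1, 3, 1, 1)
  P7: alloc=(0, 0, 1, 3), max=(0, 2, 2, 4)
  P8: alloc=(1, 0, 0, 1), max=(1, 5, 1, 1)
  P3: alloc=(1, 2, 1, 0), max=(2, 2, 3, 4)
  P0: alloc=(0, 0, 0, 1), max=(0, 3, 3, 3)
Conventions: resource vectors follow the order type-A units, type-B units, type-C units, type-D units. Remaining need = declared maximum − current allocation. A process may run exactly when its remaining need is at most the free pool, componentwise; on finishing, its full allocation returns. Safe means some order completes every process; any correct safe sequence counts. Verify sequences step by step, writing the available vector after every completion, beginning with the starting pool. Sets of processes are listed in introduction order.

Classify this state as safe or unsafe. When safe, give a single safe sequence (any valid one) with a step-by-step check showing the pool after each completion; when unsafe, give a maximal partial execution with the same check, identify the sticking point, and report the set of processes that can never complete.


SAFE — a valid safe sequence is P7, P3, P8, P0.
Key observation: the first exact fit in this order is P7 — it needs (0, 2, 1, 1) with (1, 3, 1, 1) free, meeting a requested resource to the last unit.
Walking it through:
  pool = (1, 3, 1, 1)
  P7 needs (0, 2, 1, 1) <= (1, 3, 1, 1) -> finishes; pool += (0, 0, 1, 3) = (1, 3, 2, 4)
  P3 needs (1, 0, 2, 4) <= (1, 3, 2, 4) -> finishes; pool += (1, 2, 1, 0) = (2, 5, 3, 4)
  P8 needs (0, 5, 1, 0) <= (2, 5, 3, 4) -> finishes; pool += (1, 0, 0, 1) = (3, 5, 3, 5)
  P0 needs (0, 3, 3, 2) <= (3, 5, 3, 5) -> finishes; pool += (0, 0, 0, 1) = (3, 5, 3, 6)


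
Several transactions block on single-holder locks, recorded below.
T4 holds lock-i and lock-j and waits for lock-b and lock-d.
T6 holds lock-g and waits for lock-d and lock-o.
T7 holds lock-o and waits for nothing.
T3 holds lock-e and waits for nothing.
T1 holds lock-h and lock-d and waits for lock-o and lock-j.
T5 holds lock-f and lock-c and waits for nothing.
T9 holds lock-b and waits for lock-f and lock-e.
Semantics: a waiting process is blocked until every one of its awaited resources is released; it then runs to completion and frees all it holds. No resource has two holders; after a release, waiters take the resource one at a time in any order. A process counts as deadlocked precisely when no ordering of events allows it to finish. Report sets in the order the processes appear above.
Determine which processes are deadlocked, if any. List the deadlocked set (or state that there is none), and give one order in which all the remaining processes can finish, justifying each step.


Deadlocked: T4, T6 and T1.
Key observation: the knot is the closed ring of waits T4 -> T1 -> T4; T6 waits into the deadlock from upstream.
One completion order for the rest: T3, T5, T7, T9.
Walking it through:
  run T3 (it waits on nothing); releases lock-e
  run T5 (it waits on nothing); releases lock-f and lock-c
  run T7 (it waits on nothing); releases lock-o
  T9 waits on lock-f and lock-e — all released -> runs and releases lock-b


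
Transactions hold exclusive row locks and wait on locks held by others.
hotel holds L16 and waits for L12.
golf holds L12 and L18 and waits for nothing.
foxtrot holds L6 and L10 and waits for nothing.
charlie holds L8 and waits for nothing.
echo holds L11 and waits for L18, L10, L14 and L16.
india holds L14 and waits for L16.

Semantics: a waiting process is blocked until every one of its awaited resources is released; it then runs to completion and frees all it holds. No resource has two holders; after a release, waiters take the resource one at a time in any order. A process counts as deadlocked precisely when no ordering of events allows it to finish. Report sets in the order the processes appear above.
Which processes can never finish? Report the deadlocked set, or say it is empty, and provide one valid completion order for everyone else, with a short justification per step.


Nothing here is deadlocked.
Key observation: the wait relation is loop-free; peeling off processes with no waits unwinds the whole state.
The rest can finish in the order golf, hotel, charlie, foxtrot, india, echo.
Check, step by step:
  run golf (it waits on nothing); releases L12 and L18
  hotel: everything it awaited (L12) is free; runs, freeing L16
  run charlie (it waits on nothing); releases L8
  run foxtrot (it waits on nothing); releases L6 and L10
  india: everything it awaited (L16) is free; runs, freeing L14
  echo: everything it awaited (L18, L10, L14 and L16) is free; runs, freeing L11


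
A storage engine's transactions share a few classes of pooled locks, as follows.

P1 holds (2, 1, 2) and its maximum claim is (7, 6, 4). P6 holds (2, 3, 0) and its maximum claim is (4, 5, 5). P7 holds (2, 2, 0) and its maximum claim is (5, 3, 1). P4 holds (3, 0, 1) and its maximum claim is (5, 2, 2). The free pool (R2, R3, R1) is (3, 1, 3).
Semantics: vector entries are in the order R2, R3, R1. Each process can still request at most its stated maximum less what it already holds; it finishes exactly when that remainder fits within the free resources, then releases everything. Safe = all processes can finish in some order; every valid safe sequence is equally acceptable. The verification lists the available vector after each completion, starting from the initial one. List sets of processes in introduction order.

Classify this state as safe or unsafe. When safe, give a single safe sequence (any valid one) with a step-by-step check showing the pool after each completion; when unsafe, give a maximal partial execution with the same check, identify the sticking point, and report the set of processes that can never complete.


The state is UNSAFE.
Key observation: after P7, P4 the pool peaks at (8, 3, 4), and each blocked process is short somewhere: P1 on R3; P6 on R1.
Going as far as possible: P7, P4; after that, nothing fits. Walking it through:
  pool = (3, 1, 3)
  P7: need (3, 1, 1) fits (3, 1, 3); releases (2, 2, 0), pool now (5, 3, 3)
  P4: need (2, 2, 1) fits (5, 3, 3); releases (3, 0, 1), pool now (8, 3, 4)
  P1 still needs (5, 5, 2) but only (8, 3, 4) is free — short on R3
  P6 still needs (2, 2, 5) but only (8, 3, 4) is free — short on R1
Processes that can never finish: P1 and P6.


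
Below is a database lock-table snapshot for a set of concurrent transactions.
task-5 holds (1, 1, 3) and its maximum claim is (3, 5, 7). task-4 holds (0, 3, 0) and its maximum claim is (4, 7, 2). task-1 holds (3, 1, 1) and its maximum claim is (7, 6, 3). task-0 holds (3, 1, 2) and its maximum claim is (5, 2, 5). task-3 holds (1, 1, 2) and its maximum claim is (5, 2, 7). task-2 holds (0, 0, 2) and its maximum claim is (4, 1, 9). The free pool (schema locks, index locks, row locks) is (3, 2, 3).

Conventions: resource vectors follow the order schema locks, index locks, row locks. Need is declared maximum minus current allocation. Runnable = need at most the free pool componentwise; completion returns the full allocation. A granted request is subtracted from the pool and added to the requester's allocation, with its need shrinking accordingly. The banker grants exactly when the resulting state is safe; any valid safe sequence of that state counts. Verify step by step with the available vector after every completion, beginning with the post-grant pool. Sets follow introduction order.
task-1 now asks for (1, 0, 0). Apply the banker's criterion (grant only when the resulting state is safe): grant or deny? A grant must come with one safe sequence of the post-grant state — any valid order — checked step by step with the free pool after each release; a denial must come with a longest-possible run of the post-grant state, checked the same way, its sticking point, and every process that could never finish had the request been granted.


GRANT. The post-grant state is safe; one safe sequence: task-0, task-3, task-5, task-4, task-2, task-1.
Key observation: the transfer keeps a workable pool ((2, 2, 3)); task-0 starts the safe sequence.
Check on the post-grant state, step by step:
  pool = (2, 2, 3)
  task-0: need (2, 1, 3) fits (2, 2, 3); releases (3, 1, 2), pool now (5, 3, 5)
  task-3: need (4, 1, 5) fits (5, 3, 5); releases (1, 1, 2), pool now (6, 4, 7)
  task-5: need (2, 4, 4) fits (6, 4, 7); releases (1, 1, 3), pool now (7, 5, 10)
  task-4: need (4, 4, 2) fits (7, 5, 10); releases (0, 3, 0), pool now (7, 8, 10)
  task-2: need (4, 1, 7) fits (7, 8, 10); releases (0, 0, 2), pool now (7, 8, 12)
  task-1: need (3, 5, 2) fits (7, 8, 12); releases (4, 1, 1), pool now (11, 9, 13)


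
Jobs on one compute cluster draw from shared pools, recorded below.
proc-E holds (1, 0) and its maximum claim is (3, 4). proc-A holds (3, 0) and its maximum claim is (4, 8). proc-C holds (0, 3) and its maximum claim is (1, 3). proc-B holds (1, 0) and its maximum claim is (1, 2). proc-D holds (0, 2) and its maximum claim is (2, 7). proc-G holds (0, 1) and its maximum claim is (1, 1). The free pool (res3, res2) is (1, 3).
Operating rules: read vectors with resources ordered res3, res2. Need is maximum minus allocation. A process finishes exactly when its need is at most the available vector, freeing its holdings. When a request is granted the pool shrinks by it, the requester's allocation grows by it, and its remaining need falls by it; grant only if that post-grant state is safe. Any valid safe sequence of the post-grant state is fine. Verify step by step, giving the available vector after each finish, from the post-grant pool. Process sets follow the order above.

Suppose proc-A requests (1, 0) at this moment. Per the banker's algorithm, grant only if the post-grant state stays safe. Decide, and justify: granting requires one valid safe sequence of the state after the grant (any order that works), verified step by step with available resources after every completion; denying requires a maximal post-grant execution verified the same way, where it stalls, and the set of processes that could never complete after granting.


DENY — the pretend-granted state is unsafe.
Key observation: after proc-B, proc-G, proc-C the pool peaks at (1, 7), and each blocked process is short somewhere: proc-E on res3; proc-A on res2; proc-D on res3.
After a pretend grant, a maximal execution: proc-B, proc-G, proc-C — then nothing else fits. Step-by-step check:
  pool = (0, 3)
  proc-B needs (0, 2) <= (0, 3) -> finishes; pool += (1, 0) = (1, 3)
  proc-G needs (1, 0) <= (1, 3) -> finishes; pool += (0, 1) = (1, 4)
  proc-C needs (1, 0) <= (1, 4) -> finishes; pool += (0, 3) = (1, 7)
  proc-E still needs (2, 4) but only (1, 7) is free — short on res3
  proc-A still needs (0, 8) but only (1, 7) is free — short on res2
  proc-D still needs (2, 5) but only (1, 7) is free — short on res3
Post-grant, the permanently blocked set is proc-E, proc-A and proc-D.


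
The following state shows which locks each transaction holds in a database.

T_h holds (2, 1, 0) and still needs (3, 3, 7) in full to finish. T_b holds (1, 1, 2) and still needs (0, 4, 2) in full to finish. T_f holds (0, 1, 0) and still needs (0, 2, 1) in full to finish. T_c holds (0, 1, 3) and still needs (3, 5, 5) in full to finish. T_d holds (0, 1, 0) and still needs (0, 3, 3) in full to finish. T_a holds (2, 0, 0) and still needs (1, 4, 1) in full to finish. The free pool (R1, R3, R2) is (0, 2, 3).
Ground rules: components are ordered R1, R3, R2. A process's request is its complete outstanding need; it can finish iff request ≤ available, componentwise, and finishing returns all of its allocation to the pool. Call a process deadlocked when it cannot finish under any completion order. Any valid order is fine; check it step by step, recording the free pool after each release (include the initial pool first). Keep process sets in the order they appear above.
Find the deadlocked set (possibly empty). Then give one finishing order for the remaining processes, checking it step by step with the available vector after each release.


No process is deadlocked.
Key observation: no deadlock: T_f fits now, and the freed resources carry the rest through.
The rest can finish in the order T_f, T_d, T_b, T_a, T_c, T_h. Step-by-step check:
  pool = (0, 2, 3)
  T_f needs (0, 2, 1) <= (0, 2, 3) -> finishes; pool += (0, 1, 0) = (0, 3, 3)
  T_d needs (0, 3, 3) <= (0, 3, 3) -> finishes; pool += (0, 1, 0) = (0, 4, 3)
  T_b needs (0, 4, 2) <= (0, 4, 3) -> finishes; pool += (1, 1, 2) = (1, 5, 5)
  T_a needs (1, 4, 1) <= (1, 5, 5) -> finishes; pool += (2, 0, 0) = (3, 5, 5)
  T_c needs (3, 5, 5) <= (3, 5, 5) -> finishes; pool += (0, 1, 3) = (3, 6, 8)
  T_h needs (3, 3, 7) <= (3, 6, 8) -> finishes; pool += (2, 1, 0) = (5, 7, 8)


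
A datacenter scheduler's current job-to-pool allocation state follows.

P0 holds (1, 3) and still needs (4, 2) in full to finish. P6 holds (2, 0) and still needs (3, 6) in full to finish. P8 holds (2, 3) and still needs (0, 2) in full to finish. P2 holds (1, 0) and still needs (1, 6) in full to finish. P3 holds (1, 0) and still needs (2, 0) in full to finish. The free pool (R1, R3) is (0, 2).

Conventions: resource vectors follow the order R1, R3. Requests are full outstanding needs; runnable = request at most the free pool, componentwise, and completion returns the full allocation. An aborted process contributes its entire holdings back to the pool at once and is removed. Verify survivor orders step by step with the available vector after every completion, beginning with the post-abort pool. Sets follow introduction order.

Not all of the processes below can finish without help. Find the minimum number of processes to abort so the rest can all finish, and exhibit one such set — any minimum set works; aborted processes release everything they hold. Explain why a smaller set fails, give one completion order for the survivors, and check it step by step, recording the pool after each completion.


The answer: abort P2.
Key observation: no ordering could ever have run P0 before the abort of P2; with (1, 0) back in the pool it fits at step 3.
Minimality: the empty abort set fails — the state is deadlocked as it stands.
One survivor order: P8, P3, P0, P6. Check, step by step (post-abort pool first):
  pool = (1, 2)
  P8 needs (0, 2) <= (1, 2) -> finishes; pool += (2, 3) = (3, 5)
  P3 needs (2, 0) <= (3, 5) -> finishes; pool += (1, 0) = (4, 5)
  P0 needs (4, 2) <= (4, 5) -> finishes; pool += (1, 3) = (5, 8)
  P6 needs (3, 6) <= (5, 8) -> finishes; pool += (2, 0) = (7, 8)


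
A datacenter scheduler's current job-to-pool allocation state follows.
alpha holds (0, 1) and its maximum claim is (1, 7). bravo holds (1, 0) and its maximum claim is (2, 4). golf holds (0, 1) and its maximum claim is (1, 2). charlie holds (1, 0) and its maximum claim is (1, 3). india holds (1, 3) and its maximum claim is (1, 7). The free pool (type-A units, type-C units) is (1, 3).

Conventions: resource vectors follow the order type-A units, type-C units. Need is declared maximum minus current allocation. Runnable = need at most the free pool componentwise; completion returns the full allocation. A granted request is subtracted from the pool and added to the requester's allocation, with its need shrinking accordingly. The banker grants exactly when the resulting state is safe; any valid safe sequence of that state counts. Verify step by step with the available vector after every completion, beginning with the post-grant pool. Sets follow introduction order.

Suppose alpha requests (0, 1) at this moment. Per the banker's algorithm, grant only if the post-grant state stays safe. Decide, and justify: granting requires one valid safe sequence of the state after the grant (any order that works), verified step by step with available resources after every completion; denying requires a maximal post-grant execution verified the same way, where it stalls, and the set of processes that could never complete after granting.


DENY. Granting would leave the state unsafe.
Key observation: type-C units is the bottleneck — with golf, charlie done the pool holds (2, 3), short of every remaining need.
After a pretend grant, a maximal execution: golf, charlie — then nothing else fits. Verifying each step:
  pool = (1, 2)
  golf: need (1, 1) fits (1, 2); releases (0, 1), pool now (1, 3)
  charlie: need (0, 3) fits (1, 3); releases (1, 0), pool now (2, 3)
  blocked: alpha wants (1, 5), pool (2, 3) — not enough type-C units
  blocked: bravo wants (1, 4), pool (2, 3) — not enough type-C units
  blocked: india wants (0, 4), pool (2, 3) — not enough type-C units
Had the request been granted, alpha, bravo and india could never finish.


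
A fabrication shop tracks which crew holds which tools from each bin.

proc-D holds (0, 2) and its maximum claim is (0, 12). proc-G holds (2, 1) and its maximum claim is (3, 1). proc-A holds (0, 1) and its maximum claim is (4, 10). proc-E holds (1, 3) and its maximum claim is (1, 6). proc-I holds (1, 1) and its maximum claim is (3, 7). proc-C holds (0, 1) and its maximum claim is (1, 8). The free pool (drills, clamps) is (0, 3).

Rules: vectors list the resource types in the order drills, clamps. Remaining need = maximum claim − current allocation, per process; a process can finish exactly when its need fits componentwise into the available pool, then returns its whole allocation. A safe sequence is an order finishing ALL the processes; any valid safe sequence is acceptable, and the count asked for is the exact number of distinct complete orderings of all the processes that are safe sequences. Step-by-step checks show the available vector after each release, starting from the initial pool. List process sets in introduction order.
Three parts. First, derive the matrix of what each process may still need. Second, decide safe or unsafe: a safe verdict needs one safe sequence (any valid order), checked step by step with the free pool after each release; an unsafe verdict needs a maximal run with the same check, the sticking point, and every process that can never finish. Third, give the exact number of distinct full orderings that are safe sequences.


(1) Need matrix, components ordered drills, clamps:
  proc-D: (0, 10)
  proc-G: (1, 0)
  proc-A: (4, 9)
  proc-E: (0, 3)
  proc-I: (2, 6)
  proc-C: (1, 7)
(2) SAFE, for example via the order proc-E, proc-G, proc-C, proc-I, proc-A, proc-D.
Key observation: proc-E marks the first exact bind of the order: its need (0, 3) fits the free (0, 3) with zero slack on a requested resource.
Check, step by step:
  pool = (0, 3)
  proc-E: need (0, 3) fits (0, 3); releases (1, 3), pool now (1, 6)
  proc-G: need (1, 0) fits (1, 6); releases (2, 1), pool now (3, 7)
  proc-C: need (1, 7) fits (3, 7); releases (0, 1), pool now (3, 8)
  proc-I: need (2, 6) fits (3, 8); releases (1, 1), pool now (4, 9)
  proc-A: need (4, 9) fits (4, 9); releases (0, 1), pool now (4, 10)
  proc-D: need (0, 10) fits (4, 10); releases (0, 2), pool now (4, 12)
(3) Precisely 2 of the possible complete orderings are safe sequences.


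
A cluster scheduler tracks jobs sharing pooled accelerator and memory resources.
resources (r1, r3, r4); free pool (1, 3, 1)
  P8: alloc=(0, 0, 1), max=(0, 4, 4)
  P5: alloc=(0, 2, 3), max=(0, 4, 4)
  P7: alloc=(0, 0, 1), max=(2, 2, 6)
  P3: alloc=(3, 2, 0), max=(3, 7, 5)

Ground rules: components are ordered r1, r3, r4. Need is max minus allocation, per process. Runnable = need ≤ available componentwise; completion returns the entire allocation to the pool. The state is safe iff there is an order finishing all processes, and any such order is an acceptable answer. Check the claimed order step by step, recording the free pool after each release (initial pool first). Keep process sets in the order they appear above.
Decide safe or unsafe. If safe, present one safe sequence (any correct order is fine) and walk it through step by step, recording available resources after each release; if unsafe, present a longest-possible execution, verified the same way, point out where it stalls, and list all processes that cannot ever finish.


SAFE, for example via the order P5, P8, P3, P7.
Key observation: at P5 the run first touches a limit — (0, 2, 1) against (1, 3, 1), exact on a resource it actually requests.
Verifying each step:
  pool = (1, 3, 1)
  run P5 (needs (0, 2, 1), free (1, 3, 1)); after release of (0, 2, 3) the pool is (1, 5, 4)
  run P8 (needs (0, 4, 3), free (1, 5, 4)); after release of (0, 0, 1) the pool is (1, 5, 5)
  run P3 (needs (0, 5, 5), free (1, 5, 5)); after release of (3, 2, 0) the pool is (4, 7, 5)
  run P7 (needs (2, 2, 5), free (4, 7, 5)); after release of (0, 0, 1) the pool is (4, 7, 6)


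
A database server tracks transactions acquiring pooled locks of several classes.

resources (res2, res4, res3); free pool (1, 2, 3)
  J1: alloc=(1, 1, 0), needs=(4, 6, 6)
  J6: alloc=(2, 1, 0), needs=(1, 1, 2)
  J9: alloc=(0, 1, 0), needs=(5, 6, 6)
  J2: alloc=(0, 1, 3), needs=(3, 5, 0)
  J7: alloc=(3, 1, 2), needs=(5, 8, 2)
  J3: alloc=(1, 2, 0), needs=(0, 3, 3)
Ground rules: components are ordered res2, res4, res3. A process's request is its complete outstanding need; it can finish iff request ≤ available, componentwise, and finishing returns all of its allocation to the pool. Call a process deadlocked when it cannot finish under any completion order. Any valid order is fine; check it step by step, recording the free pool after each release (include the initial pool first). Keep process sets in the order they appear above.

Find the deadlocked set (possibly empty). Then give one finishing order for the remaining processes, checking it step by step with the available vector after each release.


The deadlocked set is empty.
Key observation: J6 fits the free pool immediately, and its release cascades until everyone finishes.
A valid finishing order for the others: J6, J3, J2, J1, J9, J7. Check, step by step:
  pool = (1, 2, 3)
  J6 needs (1, 1, 2) <= (1, 2, 3) -> finishes; pool += (2, 1, 0) = (3, 3, 3)
  J3 needs (0, 3, 3) <= (3, 3, 3) -> finishes; pool += (1, 2, 0) = (4, 5, 3)
  J2 needs (3, 5, 0) <= (4, 5, 3) -> finishes; pool += (0, 1, 3) = (4, 6, 6)
  J1 needs (4, 6, 6) <= (4, 6, 6) -> finishes; pool += (1, 1, 0) = (5, 7, 6)
  J9 needs (5, 6, 6) <= (5, 7, 6) -> finishes; pool += (0, 1, 0) = (5, 8, 6)
  J7 needs (5, 8, 2) <= (5, 8, 6) -> finishes; pool += (3, 1, 2) = (8, 9, 8)


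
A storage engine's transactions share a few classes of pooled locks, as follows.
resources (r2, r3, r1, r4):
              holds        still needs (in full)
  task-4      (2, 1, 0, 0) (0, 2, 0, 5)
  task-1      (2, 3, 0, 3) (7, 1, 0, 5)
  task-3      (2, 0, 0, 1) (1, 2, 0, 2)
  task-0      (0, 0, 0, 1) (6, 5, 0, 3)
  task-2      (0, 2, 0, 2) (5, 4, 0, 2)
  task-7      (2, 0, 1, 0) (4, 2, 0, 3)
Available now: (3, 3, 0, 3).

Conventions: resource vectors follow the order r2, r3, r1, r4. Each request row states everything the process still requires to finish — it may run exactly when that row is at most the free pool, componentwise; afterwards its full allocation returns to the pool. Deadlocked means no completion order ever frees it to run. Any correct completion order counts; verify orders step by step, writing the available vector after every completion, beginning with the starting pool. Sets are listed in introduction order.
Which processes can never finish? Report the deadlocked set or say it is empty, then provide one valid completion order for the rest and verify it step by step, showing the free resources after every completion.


The deadlocked set is task-4, task-1, task-0 and task-2.
Key observation: after task-3, task-7 the pool peaks at (7, 3, 1, 4), and each blocked process is short somewhere: task-4 on r4; task-1 on r4; task-0 on r3; task-2 on r3.
A valid finishing order for the others: task-3, task-7. Walking it through:
  pool = (3, 3, 0, 3)
  task-3 needs (1, 2, 0, 2) <= (3, 3, 0, 3) -> finishes; pool += (2, 0, 0, 1) = (5, 3, 0, 4)
  task-7 needs (4, 2, 0, 3) <= (5, 3, 0, 4) -> finishes; pool += (2, 0, 1, 0) = (7, 3, 1, 4)
None of the blocked processes ever fits:
  task-4 cannot run: need (0, 2, 0, 5) vs free (7, 3, 1, 4) (insufficient r4)
  task-1 cannot run: need (7, 1, 0, 5) vs free (7, 3, 1, 4) (insufficient r4)
  task-0 cannot run: need (6, 5, 0, 3) vs free (7, 3, 1, 4) (insufficient r3)
  task-2 cannot run: need (5, 4, 0, 2) vs free (7, 3, 1, 4) (insufficient r3)


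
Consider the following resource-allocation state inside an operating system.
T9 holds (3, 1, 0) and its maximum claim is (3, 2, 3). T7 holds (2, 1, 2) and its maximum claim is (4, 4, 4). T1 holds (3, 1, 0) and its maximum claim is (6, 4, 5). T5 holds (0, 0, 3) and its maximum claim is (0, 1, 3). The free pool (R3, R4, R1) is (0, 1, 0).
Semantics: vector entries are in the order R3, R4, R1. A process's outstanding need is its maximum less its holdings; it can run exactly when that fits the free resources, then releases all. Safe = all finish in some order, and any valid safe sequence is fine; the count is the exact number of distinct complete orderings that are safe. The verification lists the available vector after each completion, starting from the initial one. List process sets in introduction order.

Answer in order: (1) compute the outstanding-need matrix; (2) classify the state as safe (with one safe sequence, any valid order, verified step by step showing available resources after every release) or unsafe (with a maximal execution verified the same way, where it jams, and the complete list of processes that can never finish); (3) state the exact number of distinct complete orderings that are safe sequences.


(1) Need matrix, components ordered R3, R4, R1:
  T9: (0, 1, 3)
  T7: (2, 3, 2)
  T1: (3, 3, 5)
  T5: (0, 1, 0)
(2) UNSAFE.
Key observation: once T5, T9 finish, the pool peaks at (3, 2, 3) — and every remaining process still needs more R4 than that.
A maximal execution: T5, T9 — then nothing else fits. Walking it through:
  pool = (0, 1, 0)
  T5 needs (0, 1, 0) <= (0, 1, 0) -> finishes; pool += (0, 0, 3) = (0, 1, 3)
  T9 needs (0, 1, 3) <= (0, 1, 3) -> finishes; pool += (3, 1, 0) = (3, 2, 3)
  T7 still needs (2, 3, 2) but only (3, 2, 3) is free — short on R4
  T1 still needs (3, 3, 5) but only (3, 2, 3) is free — short on R4 and R1
Permanently blocked: T7 and T1.
(3) The exact count: 0 of the possible complete orderings are safe sequences.
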